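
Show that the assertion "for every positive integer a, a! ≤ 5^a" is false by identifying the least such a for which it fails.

Check each positive integer a in order until a! > 5^a.
For a = 1, 2, 3, 4, …, 9, 10, 11 the conclusion holds.
a = 12: a! = 479001600 and 5^a = 244140625, so 479001600 > 244140625.
So a = 12 is the smallest counterexample.

a = 12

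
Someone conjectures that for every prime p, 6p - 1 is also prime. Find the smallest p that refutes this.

Check each prime p in order until 6p - 1 is not prime.
p = 2: 6p - 1 = 11, prime.
p = 3: 6p - 1 = 17, prime.
p = 5: 6p - 1 = 29, prime.
p = 7: 6p - 1 = 41, prime.
p = 11: 6p - 1 = 65 = 5 × 13, not prime.

p = 11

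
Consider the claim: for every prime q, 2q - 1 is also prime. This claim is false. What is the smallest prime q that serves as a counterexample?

A counterexample is any prime q such that 2q - 1 is not prime; we check each in order.
q = 2: 2q - 1 = 3, prime.
q = 3: 2q - 1 = 5, prime.
q = 5: 2q - 1 = 9 = 3 × 3, not prime.
So q = 5 is the smallest counterexample.

q = 5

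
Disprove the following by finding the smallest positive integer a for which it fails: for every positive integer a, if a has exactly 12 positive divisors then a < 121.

a = 126

Check each positive integer a in order until a has exactly 12 positive divisors but the claim fails.
For a = 60, 72, 84, 90, 96, 108 the conclusion holds.
a = 126: τ(126) = 12; 126 ≥ 121.
Thus a = 126 disproves the claim, and no smaller a works.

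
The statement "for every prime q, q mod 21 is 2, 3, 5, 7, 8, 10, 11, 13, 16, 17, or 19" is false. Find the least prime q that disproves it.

q = 41

A counterexample is any prime q such that the claim fails; we check each in order.
For q = 2, 3, 5, 7, …, 29, 31, 37 the conclusion holds.
q = 41: 41 mod 21 = 20 — not in {2, 3, 5, 7, 8, 10, 11, 13, 16, 17, 19}.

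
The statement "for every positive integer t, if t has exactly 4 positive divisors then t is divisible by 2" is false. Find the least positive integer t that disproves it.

Check each positive integer t in order until t has exactly 4 positive divisors but t is not divisible by 2.
The first 4 eligible values, up to t = 14, all satisfy the conclusion.
t = 15: τ(15) = 4; 15 mod 2 = 1.

t = 15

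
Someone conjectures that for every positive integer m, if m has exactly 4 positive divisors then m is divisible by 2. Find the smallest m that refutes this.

We need the least positive integer m for which m has exactly 4 positive divisors but m is not divisible by 2.
For m = 6, 8, 10, 14 the conclusion holds.
m = 15: τ(15) = 4; 15 mod 2 = 1.

m = 15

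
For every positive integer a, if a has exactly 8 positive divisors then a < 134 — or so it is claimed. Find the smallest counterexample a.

We need the least positive integer a for which a has exactly 8 positive divisors but the claim fails.
For a = 24, 30, 40, 42, …, 114, 128, 130 the conclusion holds.
a = 135: τ(135) = 8; 135 ≥ 134.
So a = 135 is the smallest counterexample.

a = 135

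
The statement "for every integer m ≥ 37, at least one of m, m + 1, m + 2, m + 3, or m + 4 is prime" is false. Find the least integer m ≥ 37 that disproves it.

Check each integer m ≥ 37 in order until m, m + 1, m + 2, m + 3, m + 4 are all composite.
For m = 37, 38, 39, 40, …, 45, 46, 47 the conclusion holds.
m = 48: 48 = 2 × 24; 49 = 7 × 7; 50 = 2 × 25; 51 = 3 × 17; 52 = 2 × 26 — all composite.
So m = 48 is the smallest counterexample.

m = 48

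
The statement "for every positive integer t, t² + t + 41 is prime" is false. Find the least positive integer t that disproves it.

t = 40

We need the least positive integer t for which t² + t + 41 is not prime.
The first 39 eligible values, up to t = 39, all satisfy the conclusion.
t = 40: t² + t + 41 = 1681 = 41 × 41, composite.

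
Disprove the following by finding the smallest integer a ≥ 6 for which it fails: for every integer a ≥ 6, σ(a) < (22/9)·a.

We need the least integer a ≥ 6 for which the claim fails.
The first 18 eligible values, up to a = 23, all satisfy the conclusion.
a = 24: σ(24) = 60; 60 ≥ 176/3.

a = 24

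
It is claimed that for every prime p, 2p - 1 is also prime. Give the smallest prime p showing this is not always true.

p = 5

A counterexample is any prime p such that 2p - 1 is not prime; we check each in order.
For p = 2, 3 the conclusion holds.
p = 5: 2p - 1 = 9 = 3 × 3, not prime.
Thus p = 5 disproves the claim, and no smaller p works.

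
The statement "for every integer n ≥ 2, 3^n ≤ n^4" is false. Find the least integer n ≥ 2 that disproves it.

n = 8

We need the least integer n ≥ 2 for which 3^n > n^4.
The first 6 eligible values, up to n = 7, all satisfy the conclusion.
n = 8: 3^n = 6561 and n^4 = 4096, so 6561 > 4096.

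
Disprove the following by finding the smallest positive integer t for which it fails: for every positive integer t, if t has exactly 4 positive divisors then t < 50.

t = 51

For t = 6, 8, 10, 14, …, 38, 39, 46 the conclusion holds.
t = 51: τ(51) = 4; 51 ≥ 50.
Thus t = 51 disproves the claim, and no smaller t works.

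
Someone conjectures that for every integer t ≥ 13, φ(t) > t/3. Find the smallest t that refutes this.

Check each integer t ≥ 13 in order until the claim fails.
For t = 13, 14, 15, 16, 17 the conclusion holds.
t = 18: φ(18) = 6 and 18/3 = 6, so φ(18) ≤ 18/3.

t = 18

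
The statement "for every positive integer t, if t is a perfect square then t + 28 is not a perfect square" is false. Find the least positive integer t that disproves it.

t = 36

The first 5 eligible values, up to t = 25, all satisfy the conclusion.
t = 36: 36 = 6² and 36 + 28 = 64 = 8².
Thus t = 36 disproves the claim, and no smaller t works.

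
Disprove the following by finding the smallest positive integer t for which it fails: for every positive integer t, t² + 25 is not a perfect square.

t = 12

We need the least positive integer t for which t² + 25 is a perfect square.
For t = 1, 2, 3, 4, …, 9, 10, 11 the conclusion holds.
t = 12: 12² + 25 = 169 = 13², a perfect square.
So t = 12 is the smallest counterexample.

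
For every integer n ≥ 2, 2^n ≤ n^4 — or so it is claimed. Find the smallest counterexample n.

n = 17

A counterexample is any integer n ≥ 2 such that 2^n > n^4; we check each in order.
For n = 2, 3, 4, 5, …, 14, 15, 16 the conclusion holds.
n = 17: 2^n = 131072 and n^4 = 83521, so 131072 > 83521.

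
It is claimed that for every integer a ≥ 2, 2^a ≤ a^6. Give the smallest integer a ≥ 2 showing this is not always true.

a = 30

For a = 2, 3, 4, 5, …, 27, 28, 29 the conclusion holds.
a = 30: 2^a = 1073741824 and a^6 = 729000000, so 1073741824 > 729000000.
So a = 30 is the smallest counterexample.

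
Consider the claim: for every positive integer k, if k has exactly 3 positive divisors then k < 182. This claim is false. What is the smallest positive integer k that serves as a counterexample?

A counterexample is any positive integer k such that k has exactly 3 positive divisors but the claim fails; we check each in order.
k = 4: τ(4) = 3; 4 < 182.
k = 9: τ(9) = 3; 9 < 182.
k = 25: τ(25) = 3; 25 < 182.
k = 49: τ(49) = 3; 49 < 182.
k = 121: τ(121) = 3; 121 < 182.
k = 169: τ(169) = 3; 169 < 182.
k = 289: τ(289) = 3; 289 ≥ 182.
Thus k = 289 disproves the claim, and no smaller k works.

k = 289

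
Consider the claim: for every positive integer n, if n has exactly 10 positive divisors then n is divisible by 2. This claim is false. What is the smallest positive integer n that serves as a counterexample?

n = 405

Check each positive integer n in order until n has exactly 10 positive divisors but n is not divisible by 2.
For n = 48, 80, 112, 162, 176, 208, 272, 304, 368 the conclusion holds.
n = 405: τ(405) = 10; 405 mod 2 = 1.
So n = 405 is the smallest counterexample.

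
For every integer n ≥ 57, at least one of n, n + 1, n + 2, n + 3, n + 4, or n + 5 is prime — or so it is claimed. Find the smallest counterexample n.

n = 90

Check each integer n ≥ 57 in order until n, n + 1, n + 2, n + 3, n + 4, n + 5 are all composite.
For n = 57, 58, 59, 60, …, 87, 88, 89 the conclusion holds.
n = 90: 90 = 2 × 45; 91 = 7 × 13; 92 = 2 × 46; 93 = 3 × 31; 94 = 2 × 47; 95 = 5 × 19 — all composite.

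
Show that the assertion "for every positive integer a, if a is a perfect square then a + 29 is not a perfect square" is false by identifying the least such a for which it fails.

Check each positive integer a in order until a is a perfect square but a + 29 is a perfect square.
The first 13 eligible values, up to a = 169, all satisfy the conclusion.
a = 196: 196 = 14² and 196 + 29 = 225 = 15².

a = 196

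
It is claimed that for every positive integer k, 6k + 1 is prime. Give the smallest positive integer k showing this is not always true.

A counterexample is any positive integer k such that 6k + 1 is not prime; we check each in order.
k = 1: 6k + 1 = 7, prime.
k = 2: 6k + 1 = 13, prime.
k = 3: 6k + 1 = 19, prime.
k = 4: 6k + 1 = 25 = 5 × 5, composite.

k = 4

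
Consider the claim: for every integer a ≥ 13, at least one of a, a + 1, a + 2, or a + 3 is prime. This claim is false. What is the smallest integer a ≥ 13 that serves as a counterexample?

We need the least integer a ≥ 13 for which a, a + 1, a + 2, a + 3 are all composite.
For a = 13, 14, 15, 16, …, 21, 22, 23 the conclusion holds.
a = 24: 24 = 2 × 12; 25 = 5 × 5; 26 = 2 × 13; 27 = 3 × 9 — all composite.
Hence a = 24 is a counterexample.

a = 24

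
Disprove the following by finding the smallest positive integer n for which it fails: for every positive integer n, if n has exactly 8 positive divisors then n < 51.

A counterexample is any positive integer n such that n has exactly 8 positive divisors but the claim fails; we check each in order.
n = 24: τ(24) = 8; 24 < 51.
n = 30: τ(30) = 8; 30 < 51.
n = 40: τ(40) = 8; 40 < 51.
n = 42: τ(42) = 8; 42 < 51.
n = 54: τ(54) = 8; 54 ≥ 51.
Hence n = 54 is a counterexample.

n = 54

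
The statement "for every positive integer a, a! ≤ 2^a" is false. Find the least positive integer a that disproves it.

For a = 1, 2, 3 the conclusion holds.
a = 4: a! = 24 and 2^a = 16, so 24 > 16.
Hence a = 4 is a counterexample.

a = 4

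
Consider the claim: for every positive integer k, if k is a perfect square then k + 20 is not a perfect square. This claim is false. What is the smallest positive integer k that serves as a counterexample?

k = 16

We need the least positive integer k for which k is a perfect square but k + 20 is a perfect square.
For k = 1, 4, 9 the conclusion holds.
k = 16: 16 = 4² and 16 + 20 = 36 = 6².
So k = 16 is the smallest counterexample.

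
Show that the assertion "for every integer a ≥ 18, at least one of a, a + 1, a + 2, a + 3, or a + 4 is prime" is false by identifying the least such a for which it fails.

a = 24

A counterexample is any integer a ≥ 18 such that a, a + 1, a + 2, a + 3, a + 4 are all composite; we check each in order.
The first 6 eligible values, up to a = 23, all satisfy the conclusion.
a = 24: 24 = 2 × 12; 25 = 5 × 5; 26 = 2 × 13; 27 = 3 × 9; 28 = 2 × 14 — all composite.
Hence a = 24 is a counterexample.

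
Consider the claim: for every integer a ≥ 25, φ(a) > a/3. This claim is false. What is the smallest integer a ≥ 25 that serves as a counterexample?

For a = 25, 26, 27, 28, 29 the conclusion holds.
a = 30: φ(30) = 8 and 30/3 = 10, so φ(30) ≤ 30/3.

a = 30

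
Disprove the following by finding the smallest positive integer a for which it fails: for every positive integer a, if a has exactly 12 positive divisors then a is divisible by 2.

a = 315

For a = 60, 72, 84, 90, …, 294, 306, 308 the conclusion holds.
a = 315: τ(315) = 12; 315 mod 2 = 1.
Hence a = 315 is a counterexample.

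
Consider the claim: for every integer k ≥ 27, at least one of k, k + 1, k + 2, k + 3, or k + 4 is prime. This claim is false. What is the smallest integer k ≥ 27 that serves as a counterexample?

We need the least integer k ≥ 27 for which k, k + 1, k + 2, k + 3, k + 4 are all composite.
The first 5 eligible values, up to k = 31, all satisfy the conclusion.
k = 32: 32 = 2 × 16; 33 = 3 × 11; 34 = 2 × 17; 35 = 5 × 7; 36 = 2 × 18 — all composite.
So k = 32 is the smallest counterexample.

k = 32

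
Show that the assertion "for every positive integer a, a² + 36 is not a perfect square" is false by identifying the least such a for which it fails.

We need the least positive integer a for which a² + 36 is a perfect square.
For a = 1, 2, 3, 4, 5, 6, 7 the conclusion holds.
a = 8: 8² + 36 = 100 = 10², a perfect square.
Hence a = 8 is a counterexample.

a = 8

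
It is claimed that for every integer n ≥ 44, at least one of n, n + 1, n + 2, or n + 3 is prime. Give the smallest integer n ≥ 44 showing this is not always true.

n = 48

A counterexample is any integer n ≥ 44 such that n, n + 1, n + 2, n + 3 are all composite; we check each in order.
For n = 44, 45, 46, 47 the conclusion holds.
n = 48: 48 = 2 × 24; 49 = 7 × 7; 50 = 2 × 25; 51 = 3 × 17 — all composite.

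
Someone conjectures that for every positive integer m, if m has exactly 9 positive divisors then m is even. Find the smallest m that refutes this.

m = 225

Check each positive integer m in order until m has exactly 9 positive divisors but m is odd.
For m = 36, 100, 196 the conclusion holds.
m = 225: divisors of 225: 9 divisors; 225 is odd.
Hence m = 225 is a counterexample.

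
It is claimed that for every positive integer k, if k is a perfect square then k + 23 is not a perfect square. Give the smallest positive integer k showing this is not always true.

For k = 1, 4, 9, 16, 25, 36, 49, 64, 81, 100 the conclusion holds.
k = 121: 121 = 11² and 121 + 23 = 144 = 12².
Thus k = 121 disproves the claim, and no smaller k works.

k = 121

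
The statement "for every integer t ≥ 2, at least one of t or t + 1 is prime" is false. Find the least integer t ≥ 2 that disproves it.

t = 8

The first 6 eligible values, up to t = 7, all satisfy the conclusion.
t = 8: 8 = 2 × 4; 9 = 3 × 3 — both composite.
So t = 8 is the smallest counterexample.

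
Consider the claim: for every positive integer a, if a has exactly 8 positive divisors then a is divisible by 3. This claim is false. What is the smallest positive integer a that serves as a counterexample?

a = 40

Check each positive integer a in order until a has exactly 8 positive divisors but a is not divisible by 3.
a = 24: τ(24) = 8; 24 mod 3 = 0.
a = 30: τ(30) = 8; 30 mod 3 = 0.
a = 40: τ(40) = 8; 40 mod 3 = 1.
So a = 40 is the smallest counterexample.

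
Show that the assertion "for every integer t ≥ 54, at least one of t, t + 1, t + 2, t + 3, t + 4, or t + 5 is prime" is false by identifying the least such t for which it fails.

Check each integer t ≥ 54 in order until t, t + 1, t + 2, t + 3, t + 4, t + 5 are all composite.
For t = 54, 55, 56, 57, …, 87, 88, 89 the conclusion holds.
t = 90: 90 = 2 × 45; 91 = 7 × 13; 92 = 2 × 46; 93 = 3 × 31; 94 = 2 × 47; 95 = 5 × 19 — all composite.

t = 90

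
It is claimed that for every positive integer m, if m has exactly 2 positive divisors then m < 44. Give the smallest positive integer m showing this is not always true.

m = 47

For m = 2, 3, 5, 7, …, 37, 41, 43 the conclusion holds.
m = 47: τ(47) = 2; 47 ≥ 44.
Hence m = 47 is a counterexample.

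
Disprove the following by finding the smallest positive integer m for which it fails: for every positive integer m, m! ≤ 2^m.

m = 4

m = 1: m! = 1 and 2^m = 2, so 1 ≤ 2.
m = 2: m! = 2 and 2^m = 4, so 2 ≤ 4.
m = 3: m! = 6 and 2^m = 8, so 6 ≤ 8.
m = 4: m! = 24 and 2^m = 16, so 24 > 16.
So m = 4 is the smallest counterexample.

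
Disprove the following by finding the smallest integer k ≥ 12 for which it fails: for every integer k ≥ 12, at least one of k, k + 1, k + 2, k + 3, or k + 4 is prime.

k = 24

For k = 12, 13, 14, 15, …, 21, 22, 23 the conclusion holds.
k = 24: 24 = 2 × 12; 25 = 5 × 5; 26 = 2 × 13; 27 = 3 × 9; 28 = 2 × 14 — all composite.
Thus k = 24 disproves the claim, and no smaller k works.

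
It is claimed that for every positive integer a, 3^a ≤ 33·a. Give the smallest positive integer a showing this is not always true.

a = 5

We need the least positive integer a for which 3^a > 33·a.
a = 1: 3^a = 3 and 33·a = 33, so 3 ≤ 33.
a = 2: 3^a = 9 and 33·a = 66, so 9 ≤ 66.
a = 3: 3^a = 27 and 33·a = 99, so 27 ≤ 99.
a = 4: 3^a = 81 and 33·a = 132, so 81 ≤ 132.
a = 5: 3^a = 243 and 33·a = 165, so 243 > 165.
So a = 5 is the smallest counterexample.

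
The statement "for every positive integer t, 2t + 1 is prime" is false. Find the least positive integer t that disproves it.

t = 4

Check each positive integer t in order until 2t + 1 is not prime.
t = 1: 2t + 1 = 3, prime.
t = 2: 2t + 1 = 5, prime.
t = 3: 2t + 1 = 7, prime.
t = 4: 2t + 1 = 9 = 3 × 3, composite.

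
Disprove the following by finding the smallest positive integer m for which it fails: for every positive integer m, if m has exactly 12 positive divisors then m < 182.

m = 198

The first 12 eligible values, up to m = 160, all satisfy the conclusion.
m = 198: τ(198) = 12; 198 ≥ 182.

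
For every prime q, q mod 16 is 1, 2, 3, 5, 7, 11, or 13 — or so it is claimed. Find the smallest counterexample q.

We need the least prime q for which the claim fails.
The first 10 eligible values, up to q = 29, all satisfy the conclusion.
q = 31: 31 mod 16 = 15 — not in {1, 2, 3, 5, 7, 11, 13}.

q = 31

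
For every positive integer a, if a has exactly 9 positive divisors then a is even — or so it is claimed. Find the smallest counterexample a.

a = 36: divisors of 36: 9 divisors; 36 is even.
a = 100: divisors of 100: 9 divisors; 100 is even.
a = 196: divisors of 196: 9 divisors; 196 is even.
a = 225: divisors of 225: 9 divisors; 225 is odd.
Thus a = 225 disproves the claim, and no smaller a works.

a = 225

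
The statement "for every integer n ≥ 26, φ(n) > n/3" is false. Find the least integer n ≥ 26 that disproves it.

n = 30

The first 4 eligible values, up to n = 29, all satisfy the conclusion.
n = 30: φ(30) = 8 and 30/3 = 10, so φ(30) ≤ 30/3.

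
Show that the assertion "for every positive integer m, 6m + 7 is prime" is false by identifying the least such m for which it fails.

m = 3

For m = 1, 2 the conclusion holds.
m = 3: 6m + 7 = 25 = 5 × 5, composite.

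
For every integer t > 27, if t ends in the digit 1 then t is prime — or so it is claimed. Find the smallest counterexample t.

t = 51

We need the least integer t > 27 for which t ends in the digit 1 but t is not prime.
t = 31: 31 ends in 1 and is prime.
t = 41: 41 ends in 1 and is prime.
t = 51: 51 ends in 1; 51 = 3 × 17, composite.
So t = 51 is the smallest counterexample.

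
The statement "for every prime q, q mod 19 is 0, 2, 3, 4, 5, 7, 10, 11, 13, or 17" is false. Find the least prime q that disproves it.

q = 31

We need the least prime q for which the claim fails.
For q = 2, 3, 5, 7, 11, 13, 17, 19, 23, 29 the conclusion holds.
q = 31: 31 mod 19 = 12 — not in {0, 2, 3, 4, 5, 7, 10, 11, 13, 17}.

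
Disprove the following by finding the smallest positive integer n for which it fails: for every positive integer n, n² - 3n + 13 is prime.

n = 12

Check each positive integer n in order until n² - 3n + 13 is not prime.
For n = 1, 2, 3, 4, …, 9, 10, 11 the conclusion holds.
n = 12: n² - 3n + 13 = 121 = 11 × 11, composite.
Thus n = 12 disproves the claim, and no smaller n works.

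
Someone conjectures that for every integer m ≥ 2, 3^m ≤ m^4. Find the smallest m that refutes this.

For m = 2, 3, 4, 5, 6, 7 the conclusion holds.
m = 8: 3^m = 6561 and m^4 = 4096, so 6561 > 4096.

m = 8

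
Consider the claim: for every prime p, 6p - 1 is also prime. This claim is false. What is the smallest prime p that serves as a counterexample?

p = 11

p = 2: 6p - 1 = 11, prime.
p = 3: 6p - 1 = 17, prime.
p = 5: 6p - 1 = 29, prime.
p = 7: 6p - 1 = 41, prime.
p = 11: 6p - 1 = 65 = 5 × 13, not prime.
Hence p = 11 is a counterexample.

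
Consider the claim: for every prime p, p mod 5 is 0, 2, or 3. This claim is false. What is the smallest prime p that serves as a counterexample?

We need the least prime p for which the claim fails.
p = 2: 2 mod 5 = 2.
p = 3: 3 mod 5 = 3.
p = 5: 5 mod 5 = 0.
p = 7: 7 mod 5 = 2.
p = 11: 11 mod 5 = 1 — not in {0, 2, 3}.
Thus p = 11 disproves the claim, and no smaller p works.

p = 11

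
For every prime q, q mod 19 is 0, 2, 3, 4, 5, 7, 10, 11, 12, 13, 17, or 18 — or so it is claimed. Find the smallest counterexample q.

q = 47

For q = 2, 3, 5, 7, …, 37, 41, 43 the conclusion holds.
q = 47: 47 mod 19 = 9 — not in {0, 2, 3, 4, 5, 7, 10, 11, 12, 13, 17, 18}.
Hence q = 47 is a counterexample.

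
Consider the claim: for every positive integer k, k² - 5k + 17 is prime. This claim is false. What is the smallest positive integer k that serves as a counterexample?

k = 13

The first 12 eligible values, up to k = 12, all satisfy the conclusion.
k = 13: k² - 5k + 17 = 121 = 11 × 11, composite.
Hence k = 13 is a counterexample.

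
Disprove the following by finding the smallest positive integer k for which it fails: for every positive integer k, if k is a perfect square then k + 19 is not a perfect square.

k = 81

A counterexample is any positive integer k such that k is a perfect square but k + 19 is a perfect square; we check each in order.
The first 8 eligible values, up to k = 64, all satisfy the conclusion.
k = 81: 81 = 9² and 81 + 19 = 100 = 10².
So k = 81 is the smallest counterexample.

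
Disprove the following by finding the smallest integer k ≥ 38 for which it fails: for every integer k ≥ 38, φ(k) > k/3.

k = 42

A counterexample is any integer k ≥ 38 such that the claim fails; we check each in order.
The first 4 eligible values, up to k = 41, all satisfy the conclusion.
k = 42: φ(42) = 12 and 42/3 = 14, so φ(42) ≤ 42/3.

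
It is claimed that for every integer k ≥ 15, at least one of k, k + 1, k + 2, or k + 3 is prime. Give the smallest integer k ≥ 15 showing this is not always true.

We need the least integer k ≥ 15 for which k, k + 1, k + 2, k + 3 are all composite.
For k = 15, 16, 17, 18, 19, 20, 21, 22, 23 the conclusion holds.
k = 24: 24 = 2 × 12; 25 = 5 × 5; 26 = 2 × 13; 27 = 3 × 9 — all composite.
Hence k = 24 is a counterexample.

k = 24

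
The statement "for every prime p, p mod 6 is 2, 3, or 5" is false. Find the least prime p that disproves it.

Check each prime p in order until the claim fails.
p = 2: 2 mod 6 = 2.
p = 3: 3 mod 6 = 3.
p = 5: 5 mod 6 = 5.
p = 7: 7 mod 6 = 1 — not in {2, 3, 5}.

p = 7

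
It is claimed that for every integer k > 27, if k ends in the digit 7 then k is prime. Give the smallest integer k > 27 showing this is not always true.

k = 57

Check each integer k > 27 in order until k ends in the digit 7 but k is not prime.
For k = 37, 47 the conclusion holds.
k = 57: 57 ends in 7; 57 = 3 × 19, composite.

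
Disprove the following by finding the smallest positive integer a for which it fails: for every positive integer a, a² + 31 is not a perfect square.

a = 15

For a = 1, 2, 3, 4, …, 12, 13, 14 the conclusion holds.
a = 15: 15² + 31 = 256 = 16², a perfect square.
Thus a = 15 disproves the claim, and no smaller a works.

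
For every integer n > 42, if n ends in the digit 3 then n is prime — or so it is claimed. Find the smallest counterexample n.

A counterexample is any integer n > 42 such that n ends in the digit 3 but n is not prime; we check each in order.
For n = 43, 53 the conclusion holds.
n = 63: 63 ends in 3; 63 = 3 × 21, composite.

n = 63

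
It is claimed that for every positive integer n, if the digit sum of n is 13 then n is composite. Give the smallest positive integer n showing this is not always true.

n = 67

We need the least positive integer n for which the digit sum of n is 13 but n is prime.
For n = 49, 58 the conclusion holds.
n = 67: digit sum 13; 67 is prime, not composite.
Hence n = 67 is a counterexample.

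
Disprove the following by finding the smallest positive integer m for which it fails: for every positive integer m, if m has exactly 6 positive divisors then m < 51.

Check each positive integer m in order until m has exactly 6 positive divisors but the claim fails.
The first 8 eligible values, up to m = 50, all satisfy the conclusion.
m = 52: τ(52) = 6; 52 ≥ 51.
Thus m = 52 disproves the claim, and no smaller m works.

m = 52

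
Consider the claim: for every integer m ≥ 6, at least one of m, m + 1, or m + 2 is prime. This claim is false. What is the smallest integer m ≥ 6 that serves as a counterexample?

Check each integer m ≥ 6 in order until m, m + 1, m + 2 are all composite.
For m = 6, 7 the conclusion holds.
m = 8: 8 = 2 × 4; 9 = 3 × 3; 10 = 2 × 5 — all composite.
Hence m = 8 is a counterexample.

m = 8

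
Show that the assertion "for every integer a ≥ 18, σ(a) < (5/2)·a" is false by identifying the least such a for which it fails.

a = 24

We need the least integer a ≥ 18 for which the claim fails.
a = 18: σ(18) = 39; 39 < 45.
a = 19: σ(19) = 20; 20 < 95/2.
a = 20: σ(20) = 42; 42 < 50.
a = 21: σ(21) = 32; 32 < 105/2.
a = 22: σ(22) = 36; 36 < 55.
a = 23: σ(23) = 24; 24 < 115/2.
a = 24: σ(24) = 60; 60 ≥ 60.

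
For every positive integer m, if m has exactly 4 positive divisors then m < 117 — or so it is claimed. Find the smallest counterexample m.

Check each positive integer m in order until m has exactly 4 positive divisors but the claim fails.
For m = 6, 8, 10, 14, …, 106, 111, 115 the conclusion holds.
m = 118: τ(118) = 4; 118 ≥ 117.
So m = 118 is the smallest counterexample.

m = 118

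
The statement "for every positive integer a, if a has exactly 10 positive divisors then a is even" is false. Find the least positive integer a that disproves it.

a = 405

Check each positive integer a in order until a has exactly 10 positive divisors but a is odd.
The first 9 eligible values, up to a = 368, all satisfy the conclusion.
a = 405: divisors of 405: 10 divisors; 405 is odd.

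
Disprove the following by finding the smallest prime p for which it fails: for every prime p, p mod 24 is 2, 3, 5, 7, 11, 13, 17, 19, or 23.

p = 73

The first 20 eligible values, up to p = 71, all satisfy the conclusion.
p = 73: 73 mod 24 = 1 — not in {2, 3, 5, 7, 11, 13, 17, 19, 23}.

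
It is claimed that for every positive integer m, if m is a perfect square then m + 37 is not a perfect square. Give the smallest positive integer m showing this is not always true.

m = 324

We need the least positive integer m for which m is a perfect square but m + 37 is a perfect square.
For m = 1, 4, 9, 16, …, 225, 256, 289 the conclusion holds.
m = 324: 324 = 18² and 324 + 37 = 361 = 19².
Hence m = 324 is a counterexample.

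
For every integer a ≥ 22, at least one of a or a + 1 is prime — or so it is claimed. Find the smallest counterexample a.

a = 22: 23 is prime.
a = 23: 23 is prime.
a = 24: 24 = 2 × 12; 25 = 5 × 5 — both composite.
So a = 24 is the smallest counterexample.

a = 24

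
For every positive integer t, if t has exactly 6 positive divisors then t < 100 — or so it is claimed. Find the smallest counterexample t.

A counterexample is any positive integer t such that t has exactly 6 positive divisors but the claim fails; we check each in order.
For t = 12, 18, 20, 28, …, 92, 98, 99 the conclusion holds.
t = 116: τ(116) = 6; 116 ≥ 100.
Hence t = 116 is a counterexample.

t = 116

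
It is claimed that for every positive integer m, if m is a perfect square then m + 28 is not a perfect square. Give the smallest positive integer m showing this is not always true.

m = 1: 1 + 28 = 29, not a perfect square.
m = 4: 4 + 28 = 32, not a perfect square.
m = 9: 9 + 28 = 37, not a perfect square.
m = 16: 16 + 28 = 44, not a perfect square.
m = 25: 25 + 28 = 53, not a perfect square.
m = 36: 36 = 6² and 36 + 28 = 64 = 8².

m = 36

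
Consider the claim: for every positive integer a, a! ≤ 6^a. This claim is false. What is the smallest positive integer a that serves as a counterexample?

a = 14

The first 13 eligible values, up to a = 13, all satisfy the conclusion.
a = 14: a! = 87178291200 and 6^a = 78364164096, so 87178291200 > 78364164096.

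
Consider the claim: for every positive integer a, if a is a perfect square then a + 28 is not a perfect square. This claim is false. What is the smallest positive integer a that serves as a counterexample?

a = 36

Check each positive integer a in order until a is a perfect square but a + 28 is a perfect square.
a = 1: 1 + 28 = 29, not a perfect square.
a = 4: 4 + 28 = 32, not a perfect square.
a = 9: 9 + 28 = 37, not a perfect square.
a = 16: 16 + 28 = 44, not a perfect square.
a = 25: 25 + 28 = 53, not a perfect square.
a = 36: 36 = 6² and 36 + 28 = 64 = 8².
Hence a = 36 is a counterexample.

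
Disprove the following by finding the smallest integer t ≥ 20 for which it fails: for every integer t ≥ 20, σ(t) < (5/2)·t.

t = 24

We need the least integer t ≥ 20 for which the claim fails.
The first 4 eligible values, up to t = 23, all satisfy the conclusion.
t = 24: σ(24) = 60; 60 ≥ 60.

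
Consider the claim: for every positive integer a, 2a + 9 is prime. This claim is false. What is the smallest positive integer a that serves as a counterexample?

We need the least positive integer a for which 2a + 9 is not prime.
For a = 1, 2 the conclusion holds.
a = 3: 2a + 9 = 15 = 3 × 5, composite.

a = 3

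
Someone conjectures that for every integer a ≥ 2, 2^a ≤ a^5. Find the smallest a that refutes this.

Check each integer a ≥ 2 in order until 2^a > a^5.
For a = 2, 3, 4, 5, …, 20, 21, 22 the conclusion holds.
a = 23: 2^a = 8388608 and a^5 = 6436343, so 8388608 > 6436343.
So a = 23 is the smallest counterexample.

a = 23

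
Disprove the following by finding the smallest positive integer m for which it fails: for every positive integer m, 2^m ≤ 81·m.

m = 10

For m = 1, 2, 3, 4, 5, 6, 7, 8, 9 the conclusion holds.
m = 10: 2^m = 1024 and 81·m = 810, so 1024 > 810.
Hence m = 10 is a counterexample.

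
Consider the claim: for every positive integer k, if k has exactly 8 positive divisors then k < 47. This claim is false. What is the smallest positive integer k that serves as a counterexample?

Check each positive integer k in order until k has exactly 8 positive divisors but the claim fails.
The first 4 eligible values, up to k = 42, all satisfy the conclusion.
k = 54: τ(54) = 8; 54 ≥ 47.
Thus k = 54 disproves the claim, and no smaller k works.

k = 54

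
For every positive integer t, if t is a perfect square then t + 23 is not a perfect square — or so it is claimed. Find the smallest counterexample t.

t = 121

A counterexample is any positive integer t such that t is a perfect square but t + 23 is a perfect square; we check each in order.
For t = 1, 4, 9, 16, 25, 36, 49, 64, 81, 100 the conclusion holds.
t = 121: 121 = 11² and 121 + 23 = 144 = 12².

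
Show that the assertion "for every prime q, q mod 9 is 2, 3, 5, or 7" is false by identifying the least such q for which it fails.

A counterexample is any prime q such that the claim fails; we check each in order.
q = 2: 2 mod 9 = 2.
q = 3: 3 mod 9 = 3.
q = 5: 5 mod 9 = 5.
q = 7: 7 mod 9 = 7.
q = 11: 11 mod 9 = 2.
q = 13: 13 mod 9 = 4 — not in {2, 3, 5, 7}.

q = 13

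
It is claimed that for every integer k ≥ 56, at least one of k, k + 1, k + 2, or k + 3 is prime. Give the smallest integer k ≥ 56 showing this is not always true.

k = 62

We need the least integer k ≥ 56 for which k, k + 1, k + 2, k + 3 are all composite.
k = 56: 59 is prime.
k = 57: 59 is prime.
k = 58: 59 is prime.
k = 59: 59 is prime.
k = 60: 61 is prime.
k = 61: 61 is prime.
k = 62: 62 = 2 × 31; 63 = 3 × 21; 64 = 2 × 32; 65 = 5 × 13 — all composite.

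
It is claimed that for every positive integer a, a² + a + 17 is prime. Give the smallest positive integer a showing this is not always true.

We need the least positive integer a for which a² + a + 17 is not prime.
The first 15 eligible values, up to a = 15, all satisfy the conclusion.
a = 16: a² + a + 17 = 289 = 17 × 17, composite.
So a = 16 is the smallest counterexample.

a = 16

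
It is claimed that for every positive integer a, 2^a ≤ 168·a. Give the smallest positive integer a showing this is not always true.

A counterexample is any positive integer a such that 2^a > 168·a; we check each in order.
For a = 1, 2, 3, 4, 5, 6, 7, 8, 9, 10 the conclusion holds.
a = 11: 2^a = 2048 and 168·a = 1848, so 2048 > 1848.
Thus a = 11 disproves the claim, and no smaller a works.

a = 11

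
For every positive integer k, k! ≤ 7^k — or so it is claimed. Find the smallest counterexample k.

Check each positive integer k in order until k! > 7^k.
The first 16 eligible values, up to k = 16, all satisfy the conclusion.
k = 17: k! = 355687428096000 and 7^k = 232630513987207, so 355687428096000 > 232630513987207.
Hence k = 17 is a counterexample.

k = 17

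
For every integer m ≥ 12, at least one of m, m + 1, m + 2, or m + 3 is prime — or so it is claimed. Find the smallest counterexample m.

m = 24

The first 12 eligible values, up to m = 23, all satisfy the conclusion.
m = 24: 24 = 2 × 12; 25 = 5 × 5; 26 = 2 × 13; 27 = 3 × 9 — all composite.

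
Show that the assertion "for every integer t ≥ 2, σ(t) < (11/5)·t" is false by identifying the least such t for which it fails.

Check each integer t ≥ 2 in order until the claim fails.
For t = 2, 3, 4, 5, 6, 7, 8, 9, 10, 11 the conclusion holds.
t = 12: σ(12) = 28; 28 ≥ 132/5.
Thus t = 12 disproves the claim, and no smaller t works.

t = 12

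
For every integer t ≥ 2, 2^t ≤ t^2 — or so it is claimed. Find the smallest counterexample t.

t = 5

Check each integer t ≥ 2 in order until 2^t > t^2.
t = 2: 2^t = 4 and t^2 = 4, so 4 ≤ 4.
t = 3: 2^t = 8 and t^2 = 9, so 8 ≤ 9.
t = 4: 2^t = 16 and t^2 = 16, so 16 ≤ 16.
t = 5: 2^t = 32 and t^2 = 25, so 32 > 25.
Hence t = 5 is a counterexample.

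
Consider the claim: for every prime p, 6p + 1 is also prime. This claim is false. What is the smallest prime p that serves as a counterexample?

Check each prime p in order until 6p + 1 is not prime.
For p = 2, 3, 5, 7, 11, 13, 17 the conclusion holds.
p = 19: 6p + 1 = 115 = 5 × 23, not prime.
So p = 19 is the smallest counterexample.

p = 19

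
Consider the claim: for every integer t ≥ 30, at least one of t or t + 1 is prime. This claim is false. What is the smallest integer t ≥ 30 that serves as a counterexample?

A counterexample is any integer t ≥ 30 such that t, t + 1 are both composite; we check each in order.
For t = 30, 31 the conclusion holds.
t = 32: 32 = 2 × 16; 33 = 3 × 11 — both composite.
Thus t = 32 disproves the claim, and no smaller t works.

t = 32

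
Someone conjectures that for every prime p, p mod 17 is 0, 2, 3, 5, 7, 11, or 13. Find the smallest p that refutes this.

p = 23

A counterexample is any prime p such that the claim fails; we check each in order.
For p = 2, 3, 5, 7, 11, 13, 17, 19 the conclusion holds.
p = 23: 23 mod 17 = 6 — not in {0, 2, 3, 5, 7, 11, 13}.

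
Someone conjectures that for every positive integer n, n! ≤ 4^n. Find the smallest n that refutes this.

n = 9

A counterexample is any positive integer n such that n! > 4^n; we check each in order.
For n = 1, 2, 3, 4, 5, 6, 7, 8 the conclusion holds.
n = 9: n! = 362880 and 4^n = 262144, so 362880 > 262144.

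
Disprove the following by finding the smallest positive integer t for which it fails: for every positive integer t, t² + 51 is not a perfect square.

A counterexample is any positive integer t such that t² + 51 is a perfect square; we check each in order.
For t = 1, 2, 3, 4, 5, 6 the conclusion holds.
t = 7: 7² + 51 = 100 = 10², a perfect square.
So t = 7 is the smallest counterexample.

t = 7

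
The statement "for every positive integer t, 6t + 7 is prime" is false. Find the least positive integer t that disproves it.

t = 3

A counterexample is any positive integer t such that 6t + 7 is not prime; we check each in order.
t = 1: 6t + 7 = 13, prime.
t = 2: 6t + 7 = 19, prime.
t = 3: 6t + 7 = 25 = 5 × 5, composite.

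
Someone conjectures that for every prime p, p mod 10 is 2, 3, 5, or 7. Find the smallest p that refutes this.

We need the least prime p for which the claim fails.
For p = 2, 3, 5, 7 the conclusion holds.
p = 11: 11 mod 10 = 1 — not in {2, 3, 5, 7}.

p = 11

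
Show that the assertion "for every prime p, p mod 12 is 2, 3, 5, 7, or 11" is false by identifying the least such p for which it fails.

p = 13

We need the least prime p for which the claim fails.
p = 2: 2 mod 12 = 2.
p = 3: 3 mod 12 = 3.
p = 5: 5 mod 12 = 5.
p = 7: 7 mod 12 = 7.
p = 11: 11 mod 12 = 11.
p = 13: 13 mod 12 = 1 — not in {2, 3, 5, 7, 11}.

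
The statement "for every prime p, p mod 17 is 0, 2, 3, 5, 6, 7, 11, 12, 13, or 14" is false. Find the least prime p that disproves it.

For p = 2, 3, 5, 7, …, 31, 37, 41 the conclusion holds.
p = 43: 43 mod 17 = 9 — not in {0, 2, 3, 5, 6, 7, 11, 12, 13, 14}.

p = 43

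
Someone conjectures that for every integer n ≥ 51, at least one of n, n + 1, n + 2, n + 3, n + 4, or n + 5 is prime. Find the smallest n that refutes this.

The first 39 eligible values, up to n = 89, all satisfy the conclusion.
n = 90: 90 = 2 × 45; 91 = 7 × 13; 92 = 2 × 46; 93 = 3 × 31; 94 = 2 × 47; 95 = 5 × 19 — all composite.

n = 90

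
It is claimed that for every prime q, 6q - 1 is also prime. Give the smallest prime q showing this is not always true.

We need the least prime q for which 6q - 1 is not prime.
The first 4 eligible values, up to q = 7, all satisfy the conclusion.
q = 11: 6q - 1 = 65 = 5 × 13, not prime.
Thus q = 11 disproves the claim, and no smaller q works.

q = 11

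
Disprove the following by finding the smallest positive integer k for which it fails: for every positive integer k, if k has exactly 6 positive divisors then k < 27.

k = 28

Check each positive integer k in order until k has exactly 6 positive divisors but the claim fails.
k = 12: τ(12) = 6; 12 < 27.
k = 18: τ(18) = 6; 18 < 27.
k = 20: τ(20) = 6; 20 < 27.
k = 28: τ(28) = 6; 28 ≥ 27.
So k = 28 is the smallest counterexample.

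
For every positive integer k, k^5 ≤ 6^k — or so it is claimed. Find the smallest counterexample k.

k = 3

k = 1: k^5 = 1 and 6^k = 6, so 1 ≤ 6.
k = 2: k^5 = 32 and 6^k = 36, so 32 ≤ 36.
k = 3: k^5 = 243 and 6^k = 216, so 243 > 216.
So k = 3 is the smallest counterexample.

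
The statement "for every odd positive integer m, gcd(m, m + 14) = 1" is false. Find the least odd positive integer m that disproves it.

m = 7

m = 1: gcd(1, 15) = 1.
m = 3: gcd(3, 17) = 1.
m = 5: gcd(5, 19) = 1.
m = 7: gcd(7, 21) = 7.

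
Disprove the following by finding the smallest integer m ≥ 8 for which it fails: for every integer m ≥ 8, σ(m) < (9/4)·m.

m = 12

Check each integer m ≥ 8 in order until the claim fails.
For m = 8, 9, 10, 11 the conclusion holds.
m = 12: σ(12) = 28; 28 ≥ 27.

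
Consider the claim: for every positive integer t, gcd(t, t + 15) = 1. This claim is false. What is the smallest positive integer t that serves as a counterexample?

t = 3

t = 1: gcd(1, 16) = 1.
t = 2: gcd(2, 17) = 1.
t = 3: gcd(3, 18) = 3.
So t = 3 is the smallest counterexample.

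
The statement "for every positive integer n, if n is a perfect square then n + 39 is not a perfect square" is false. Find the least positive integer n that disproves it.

n = 25

n = 1: 1 + 39 = 40, not a perfect square.
n = 4: 4 + 39 = 43, not a perfect square.
n = 9: 9 + 39 = 48, not a perfect square.
n = 16: 16 + 39 = 55, not a perfect square.
n = 25: 25 = 5² and 25 + 39 = 64 = 8².
So n = 25 is the smallest counterexample.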